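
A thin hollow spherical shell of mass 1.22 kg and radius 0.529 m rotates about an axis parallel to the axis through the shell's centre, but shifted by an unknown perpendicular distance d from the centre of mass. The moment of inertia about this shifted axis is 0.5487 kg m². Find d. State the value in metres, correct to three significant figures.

About the centre-of-mass axis, I_cm = (2/3)MR² = (2/3)(1.22)(0.529)² = 0.2276 kg m².
Parallel axis theorem: I = I_cm + Md², so Md² = 0.5487 − 0.2276 = 0.3211 kg m².
d = √(0.3211 / 1.22) = 0.51302 m.

0.513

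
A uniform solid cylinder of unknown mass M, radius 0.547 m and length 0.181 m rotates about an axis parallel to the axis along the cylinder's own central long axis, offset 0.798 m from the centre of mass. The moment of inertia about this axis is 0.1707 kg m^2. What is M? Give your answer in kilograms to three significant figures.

I = I_cm + Md² = (1/2)MR² + Md² = M·[0.5·(0.547)² + (0.798)²] = M·0.78641.
So M = 0.1707 / 0.78641 = 0.21706 kg.

0.217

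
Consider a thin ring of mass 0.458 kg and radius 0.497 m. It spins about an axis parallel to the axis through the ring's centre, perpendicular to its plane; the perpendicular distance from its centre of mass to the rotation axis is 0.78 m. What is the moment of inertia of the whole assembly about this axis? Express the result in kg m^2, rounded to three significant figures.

I_cm = MR² = (0.458)(0.497)² = 0.11313 kg m^2; centre at d = 0.78 m, so the parallel axis theorem gives I = 0.11313 + (0.458)(0.78)² = 0.39178 kg m^2.

0.392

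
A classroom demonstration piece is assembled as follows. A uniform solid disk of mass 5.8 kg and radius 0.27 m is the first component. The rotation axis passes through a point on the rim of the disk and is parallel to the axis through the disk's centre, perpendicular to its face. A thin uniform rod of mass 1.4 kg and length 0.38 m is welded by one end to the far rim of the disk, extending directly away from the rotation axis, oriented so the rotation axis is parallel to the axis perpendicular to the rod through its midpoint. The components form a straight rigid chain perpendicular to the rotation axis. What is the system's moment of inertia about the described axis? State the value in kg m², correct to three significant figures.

Solid disk: I_cm = (1/2)MR² = (1/2)(5.8)(0.27)² = 0.21141 kg m²; centre at d = 0.27 m, so I = I_cm + Md² gives I = 0.21141 + (5.8)(0.27)² = 0.63423 kg m².
Thin rod: I_cm = (1/12)ML² = (1/12)(1.4)(0.38)² = 0.016847 kg m²; centre at d = 0.27 + 0.27 + 0.19 = 0.73 m, so I = I_cm + Md² gives I = 0.016847 + (1.4)(0.73)² = 0.76291 kg m².
Total I = 0.63423 + 0.76291 = 1.3971 kg m².

1.40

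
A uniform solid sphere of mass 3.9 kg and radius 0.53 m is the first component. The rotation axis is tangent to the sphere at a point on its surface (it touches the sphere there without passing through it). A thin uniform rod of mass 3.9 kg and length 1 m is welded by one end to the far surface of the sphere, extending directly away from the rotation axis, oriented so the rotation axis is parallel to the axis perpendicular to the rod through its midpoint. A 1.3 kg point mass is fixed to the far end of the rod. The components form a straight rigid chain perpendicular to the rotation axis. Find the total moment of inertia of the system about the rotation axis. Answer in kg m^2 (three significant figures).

Solid sphere: I_cm = (2/5)MR² = (2/5)(3.9)(0.53)² = 0.4382 kg m^2; centre at d = 0.53 m, so I = I_cm + Md² gives I = 0.4382 + (3.9)(0.53)² = 1.5337 kg m^2.
Thin rod: I_cm = (1/12)ML² = (1/12)(3.9)(1)² = 0.325 kg m^2; centre at d = 0.53 + 0.53 + 0.5 = 1.56 m, so I = I_cm + Md² gives I = 0.325 + (3.9)(1.56)² = 9.816 kg m^2.
Point mass: I_cm = 0; centre at d = 0.53 + 0.53 + 0.5 + 0.5 = 2.06 m, so I = I_cm + Md² gives I = 0 + (1.3)(2.06)² = 5.5167 kg m^2.
Total I = 1.5337 + 9.816 + 5.5167 = 16.866 kg m^2.

16.9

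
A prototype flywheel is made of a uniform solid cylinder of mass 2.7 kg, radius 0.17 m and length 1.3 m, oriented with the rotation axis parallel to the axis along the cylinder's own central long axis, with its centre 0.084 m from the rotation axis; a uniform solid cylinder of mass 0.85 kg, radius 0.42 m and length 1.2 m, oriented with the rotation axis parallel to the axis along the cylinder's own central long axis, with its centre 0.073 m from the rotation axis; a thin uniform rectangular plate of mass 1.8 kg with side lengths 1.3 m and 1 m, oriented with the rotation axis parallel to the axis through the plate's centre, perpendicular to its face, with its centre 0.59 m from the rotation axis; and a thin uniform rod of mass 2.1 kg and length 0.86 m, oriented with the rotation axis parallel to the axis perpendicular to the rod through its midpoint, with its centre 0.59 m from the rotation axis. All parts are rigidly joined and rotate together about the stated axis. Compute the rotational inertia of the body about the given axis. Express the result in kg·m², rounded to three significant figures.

Solid cylinder: I_cm = (1/2)MR² = (1/2)(2.7)(0.17)² = 0.039015 kg·m²; centre at d = 0.084 m, so I = I_cm + Md² gives I = 0.039015 + (2.7)(0.084)² = 0.058066 kg·m².
Solid cylinder: I_cm = (1/2)MR² = (1/2)(0.85)(0.42)² = 0.07497 kg·m²; centre at d = 0.073 m, so I = I_cm + Md² gives I = 0.07497 + (0.85)(0.073)² = 0.0795 kg·m².
Rectangular plate: I_cm = (1/12)M(a²+b²) = (1/12)(1.8)[(1.3)² + (1)²] = 0.4035 kg·m²; centre at d = 0.59 m, so I = I_cm + Md² gives I = 0.4035 + (1.8)(0.59)² = 1.0301 kg·m².
Thin rod: I_cm = (1/12)ML² = (1/12)(2.1)(0.86)² = 0.12943 kg·m²; centre at d = 0.59 m, so I = I_cm + Md² gives I = 0.12943 + (2.1)(0.59)² = 0.86044 kg·m².
Total I = 0.058066 + 0.0795 + 1.0301 + 0.86044 = 2.0281 kg·m².

2.03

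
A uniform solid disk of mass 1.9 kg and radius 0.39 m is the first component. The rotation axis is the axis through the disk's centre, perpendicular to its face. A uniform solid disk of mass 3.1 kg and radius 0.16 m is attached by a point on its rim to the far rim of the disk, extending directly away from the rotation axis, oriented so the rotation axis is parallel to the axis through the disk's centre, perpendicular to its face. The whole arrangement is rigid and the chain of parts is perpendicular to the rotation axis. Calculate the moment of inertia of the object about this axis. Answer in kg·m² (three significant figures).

Solid disk: I_cm = (1/2)MR² = (1/2)(1.9)(0.39)² = 0.1445 kg·m²; axis through the centre, so I = 0.1445 kg·m².
Solid disk: I_cm = (1/2)MR² = (1/2)(3.1)(0.16)² = 0.03968 kg·m²; centre at d = 0.39 + 0.16 = 0.55 m, so the parallel axis theorem gives I = 0.03968 + (3.1)(0.55)² = 0.97743 kg·m².
Total I = 0.1445 + 0.97743 = 1.1219 kg·m².

1.12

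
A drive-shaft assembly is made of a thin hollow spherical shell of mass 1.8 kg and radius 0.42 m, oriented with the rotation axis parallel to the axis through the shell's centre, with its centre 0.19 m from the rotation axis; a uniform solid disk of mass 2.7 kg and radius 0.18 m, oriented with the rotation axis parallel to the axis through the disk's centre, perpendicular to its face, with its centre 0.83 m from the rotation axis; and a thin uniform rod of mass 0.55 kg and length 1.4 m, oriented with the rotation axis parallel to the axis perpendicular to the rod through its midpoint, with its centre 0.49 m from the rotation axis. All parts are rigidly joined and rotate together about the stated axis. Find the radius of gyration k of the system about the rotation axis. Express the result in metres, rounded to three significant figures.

Spherical shell: I_cm = (2/3)MR² = (2/3)(1.8)(0.42)² = 0.21168 kg m^2; centre at d = 0.19 m, so the parallel axis theorem gives I = 0.21168 + (1.8)(0.19)² = 0.27666 kg m^2.
Solid disk: I_cm = (1/2)MR² = (1/2)(2.7)(0.18)² = 0.04374 kg m^2; centre at d = 0.83 m, so the parallel axis theorem gives I = 0.04374 + (2.7)(0.83)² = 1.9038 kg m^2.
Thin rod: I_cm = (1/12)ML² = (1/12)(0.55)(1.4)² = 0.089833 kg m^2; centre at d = 0.49 m, so the parallel axis theorem gives I = 0.089833 + (0.55)(0.49)² = 0.22189 kg m^2.
Total I = 2.4023 kg m^2; total mass M = 5.05 kg.
k = √(I/M) = √(2.4023/5.05) = 0.68971 m.

0.690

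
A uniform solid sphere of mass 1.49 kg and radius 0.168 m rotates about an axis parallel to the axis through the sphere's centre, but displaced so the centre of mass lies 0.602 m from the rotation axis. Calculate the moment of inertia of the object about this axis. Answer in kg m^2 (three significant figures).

0.557

I_cm = (2/5)MR² = (2/5)(1.49)(0.168)² = 0.016822 kg m^2; centre at d = 0.602 m, so the parallel axis theorem gives I = 0.016822 + (1.49)(0.602)² = 0.5568 kg m^2.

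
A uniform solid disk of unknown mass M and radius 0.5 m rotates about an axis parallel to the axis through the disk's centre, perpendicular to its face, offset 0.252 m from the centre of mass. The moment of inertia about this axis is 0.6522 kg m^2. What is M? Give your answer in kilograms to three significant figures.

I = I_cm + Md² = (1/2)MR² + Md² = M·[0.5·(0.5)² + (0.252)²] = M·0.1885.
So M = 0.6522 / 0.1885 = 3.4599 kg.

3.46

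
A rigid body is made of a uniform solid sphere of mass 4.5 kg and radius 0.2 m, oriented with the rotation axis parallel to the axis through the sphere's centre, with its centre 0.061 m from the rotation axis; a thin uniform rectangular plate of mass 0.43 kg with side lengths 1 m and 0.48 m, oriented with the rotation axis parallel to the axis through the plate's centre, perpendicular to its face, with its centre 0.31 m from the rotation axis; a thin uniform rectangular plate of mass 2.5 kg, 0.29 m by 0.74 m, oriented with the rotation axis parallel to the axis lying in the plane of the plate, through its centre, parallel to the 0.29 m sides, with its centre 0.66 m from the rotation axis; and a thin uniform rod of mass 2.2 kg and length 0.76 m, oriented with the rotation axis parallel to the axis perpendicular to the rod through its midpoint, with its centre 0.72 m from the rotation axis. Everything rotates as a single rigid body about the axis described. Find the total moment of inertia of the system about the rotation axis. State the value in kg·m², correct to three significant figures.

Solid sphere: I_cm = (2/5)MR² = (2/5)(4.5)(0.2)² = 0.072 kg·m²; centre at d = 0.061 m, so I = I_cm + Md² gives I = 0.072 + (4.5)(0.061)² = 0.088745 kg·m².
Rectangular plate: I_cm = (1/12)M(a²+b²) = (1/12)(0.43)[(1)² + (0.48)²] = 0.044089 kg·m²; centre at d = 0.31 m, so I = I_cm + Md² gives I = 0.044089 + (0.43)(0.31)² = 0.085412 kg·m².
Rectangular plate: I_cm = (1/12)Mb² = (1/12)(2.5)(0.74)² = 0.11408 kg·m²; centre at d = 0.66 m, so I = I_cm + Md² gives I = 0.11408 + (2.5)(0.66)² = 1.2031 kg·m².
Thin rod: I_cm = (1/12)ML² = (1/12)(2.2)(0.76)² = 0.10589 kg·m²; centre at d = 0.72 m, so I = I_cm + Md² gives I = 0.10589 + (2.2)(0.72)² = 1.2464 kg·m².
Total I = 0.088745 + 0.085412 + 1.2031 + 1.2464 = 2.6236 kg·m².

2.62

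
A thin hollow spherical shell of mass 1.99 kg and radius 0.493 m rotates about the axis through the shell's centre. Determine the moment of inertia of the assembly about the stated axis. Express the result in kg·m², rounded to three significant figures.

I_cm = (2/3)MR² = (2/3)(1.99)(0.493)² = 0.32245 kg·m²; axis through the centre, so I = 0.32245 kg·m².

0.322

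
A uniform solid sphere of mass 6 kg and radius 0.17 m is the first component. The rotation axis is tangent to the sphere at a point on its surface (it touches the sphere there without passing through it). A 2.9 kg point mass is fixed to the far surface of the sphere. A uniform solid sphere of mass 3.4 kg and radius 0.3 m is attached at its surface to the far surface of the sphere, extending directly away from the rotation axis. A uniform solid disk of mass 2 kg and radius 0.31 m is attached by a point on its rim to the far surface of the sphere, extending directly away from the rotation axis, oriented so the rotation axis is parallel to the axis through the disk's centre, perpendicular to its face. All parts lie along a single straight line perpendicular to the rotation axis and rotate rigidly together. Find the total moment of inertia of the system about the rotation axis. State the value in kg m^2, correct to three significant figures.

Solid sphere: I_cm = (2/5)MR² = (2/5)(6)(0.17)² = 0.06936 kg m^2; centre at d = 0.17 m, so the parallel axis theorem gives I = 0.06936 + (6)(0.17)² = 0.24276 kg m^2.
Point mass: I_cm = 0; centre at d = 0.17 + 0.17 = 0.34 m, so the parallel axis theorem gives I = 0 + (2.9)(0.34)² = 0.33524 kg m^2.
Solid sphere: I_cm = (2/5)MR² = (2/5)(3.4)(0.3)² = 0.1224 kg m^2; centre at d = 0.17 + 0.17 + 0.3 = 0.64 m, so the parallel axis theorem gives I = 0.1224 + (3.4)(0.64)² = 1.515 kg m^2.
Solid disk: I_cm = (1/2)MR² = (1/2)(2)(0.31)² = 0.0961 kg m^2; centre at d = 0.17 + 0.17 + 0.3 + 0.3 + 0.31 = 1.25 m, so the parallel axis theorem gives I = 0.0961 + (2)(1.25)² = 3.2211 kg m^2.
Total I = 0.24276 + 0.33524 + 1.515 + 3.2211 = 5.3141 kg m^2.

5.31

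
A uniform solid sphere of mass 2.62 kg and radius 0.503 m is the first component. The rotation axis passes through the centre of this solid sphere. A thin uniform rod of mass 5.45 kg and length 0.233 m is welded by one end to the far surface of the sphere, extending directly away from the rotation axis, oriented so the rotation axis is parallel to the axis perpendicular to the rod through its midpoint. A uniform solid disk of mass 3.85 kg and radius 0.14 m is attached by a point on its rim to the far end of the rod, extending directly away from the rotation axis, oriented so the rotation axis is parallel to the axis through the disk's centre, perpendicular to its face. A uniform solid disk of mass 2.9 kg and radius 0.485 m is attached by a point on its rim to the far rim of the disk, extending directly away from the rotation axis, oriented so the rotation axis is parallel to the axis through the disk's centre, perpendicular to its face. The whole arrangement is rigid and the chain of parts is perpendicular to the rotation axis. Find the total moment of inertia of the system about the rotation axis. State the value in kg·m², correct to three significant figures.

12.2

Solid sphere: I_cm = (2/5)MR² = (2/5)(2.62)(0.503)² = 0.26515 kg·m²; axis through the centre, so I = 0.26515 kg·m².
Thin rod: I_cm = (1/12)ML² = (1/12)(5.45)(0.233)² = 0.024656 kg·m²; centre at d = 0.503 + 0.1165 = 0.6195 m, so I = I_cm + Md² gives I = 0.024656 + (5.45)(0.6195)² = 2.1163 kg·m².
Solid disk: I_cm = (1/2)MR² = (1/2)(3.85)(0.14)² = 0.03773 kg·m²; centre at d = 0.503 + 0.1165 + 0.1165 + 0.14 = 0.876 m, so I = I_cm + Md² gives I = 0.03773 + (3.85)(0.876)² = 2.9921 kg·m².
Solid disk: I_cm = (1/2)MR² = (1/2)(2.9)(0.485)² = 0.34108 kg·m²; centre at d = 0.503 + 0.1165 + 0.1165 + 0.14 + 0.14 + 0.485 = 1.501 m, so I = I_cm + Md² gives I = 0.34108 + (2.9)(1.501)² = 6.8748 kg·m².
Total I = 0.26515 + 2.1163 + 2.9921 + 6.8748 = 12.248 kg·m².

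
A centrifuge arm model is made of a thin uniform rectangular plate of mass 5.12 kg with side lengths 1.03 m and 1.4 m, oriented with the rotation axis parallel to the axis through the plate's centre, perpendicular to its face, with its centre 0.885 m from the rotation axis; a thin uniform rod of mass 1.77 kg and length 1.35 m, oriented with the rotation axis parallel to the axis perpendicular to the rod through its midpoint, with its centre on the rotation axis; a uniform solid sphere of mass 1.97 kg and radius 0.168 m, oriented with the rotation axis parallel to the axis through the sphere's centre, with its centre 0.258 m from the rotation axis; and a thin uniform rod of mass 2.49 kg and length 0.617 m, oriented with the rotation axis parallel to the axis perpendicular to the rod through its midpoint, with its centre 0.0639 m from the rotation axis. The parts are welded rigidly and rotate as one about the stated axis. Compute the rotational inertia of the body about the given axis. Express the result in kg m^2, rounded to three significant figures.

Rectangular plate: I_cm = (1/12)M(a²+b²) = (1/12)(5.12)[(1.03)² + (1.4)²] = 1.2889 kg m^2; centre at d = 0.885 m, so the parallel axis theorem gives I = 1.2889 + (5.12)(0.885)² = 5.299 kg m^2.
Thin rod: I_cm = (1/12)ML² = (1/12)(1.77)(1.35)² = 0.26882 kg m^2; axis through the centre, so I = 0.26882 kg m^2.
Solid sphere: I_cm = (2/5)MR² = (2/5)(1.97)(0.168)² = 0.022241 kg m^2; centre at d = 0.258 m, so the parallel axis theorem gives I = 0.022241 + (1.97)(0.258)² = 0.15337 kg m^2.
Thin rod: I_cm = (1/12)ML² = (1/12)(2.49)(0.617)² = 0.078993 kg m^2; centre at d = 0.0639 m, so the parallel axis theorem gives I = 0.078993 + (2.49)(0.0639)² = 0.08916 kg m^2.
Total I = 5.299 + 0.26882 + 0.15337 + 0.08916 = 5.8104 kg m^2.

5.81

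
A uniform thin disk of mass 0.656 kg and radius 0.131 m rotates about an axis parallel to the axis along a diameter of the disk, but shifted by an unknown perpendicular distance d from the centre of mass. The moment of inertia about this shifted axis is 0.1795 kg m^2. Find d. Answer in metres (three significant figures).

About the centre-of-mass axis, I_cm = (1/4)MR² = (1/4)(0.656)(0.131)² = 0.0028144 kg m^2.
Parallel axis theorem: I = I_cm + Md², so Md² = 0.1795 − 0.0028144 = 0.17669 kg m^2.
d = √(0.17669 / 0.656) = 0.51898 m.

0.519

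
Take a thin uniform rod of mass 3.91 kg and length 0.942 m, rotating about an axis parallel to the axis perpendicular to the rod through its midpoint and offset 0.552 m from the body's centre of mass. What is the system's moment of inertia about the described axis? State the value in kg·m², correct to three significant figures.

1.48

I_cm = (1/12)ML² = (1/12)(3.91)(0.942)² = 0.28913 kg·m²; centre at d = 0.552 m, so the parallel axis theorem gives I = 0.28913 + (3.91)(0.552)² = 1.4805 kg·m².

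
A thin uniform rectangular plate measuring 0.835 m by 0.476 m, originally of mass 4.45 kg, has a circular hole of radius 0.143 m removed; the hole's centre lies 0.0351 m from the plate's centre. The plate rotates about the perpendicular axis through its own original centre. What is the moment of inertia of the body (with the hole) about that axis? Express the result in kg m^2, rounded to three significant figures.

0.334

Unpierced body about its centre: I₀ = (1/12)M(a²+b²) = (1/12)(4.45)[(0.835)² + (0.476)²] = 0.34258 kg m^2.
The removed disk has mass m = M·πr²/(ab) = (4.45)·π(0.143)²/(0.835·0.476) = 0.71926 kg (same uniform areal density).
Its moment of inertia about the rotation axis (parallel-axis theorem): I_hole = (1/2)mr² + md² = (1/2)(0.71926)(0.143)² + (0.71926)(0.0351)² = 0.0082403 kg m^2.
Treating the hole as negative mass, I = I₀ − I_hole = 0.34258 − 0.0082403 = 0.33434 kg m^2.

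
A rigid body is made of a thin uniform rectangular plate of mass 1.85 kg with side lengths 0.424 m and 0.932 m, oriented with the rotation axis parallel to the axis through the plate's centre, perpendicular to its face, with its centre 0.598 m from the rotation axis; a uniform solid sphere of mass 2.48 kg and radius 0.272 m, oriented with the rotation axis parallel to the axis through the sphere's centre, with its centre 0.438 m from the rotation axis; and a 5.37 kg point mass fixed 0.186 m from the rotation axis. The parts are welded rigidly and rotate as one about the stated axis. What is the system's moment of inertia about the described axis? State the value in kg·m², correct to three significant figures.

1.56

Rectangular plate: I_cm = (1/12)M(a²+b²) = (1/12)(1.85)[(0.424)² + (0.932)²] = 0.16163 kg·m²; centre at d = 0.598 m, so the parallel axis theorem gives I = 0.16163 + (1.85)(0.598)² = 0.8232 kg·m².
Solid sphere: I_cm = (2/5)MR² = (2/5)(2.48)(0.272)² = 0.073392 kg·m²; centre at d = 0.438 m, so the parallel axis theorem gives I = 0.073392 + (2.48)(0.438)² = 0.54917 kg·m².
Point mass: I_cm = 0; centre at d = 0.186 m, so the parallel axis theorem gives I = 0 + (5.37)(0.186)² = 0.18578 kg·m².
Total I = 0.8232 + 0.54917 + 0.18578 = 1.5581 kg·m².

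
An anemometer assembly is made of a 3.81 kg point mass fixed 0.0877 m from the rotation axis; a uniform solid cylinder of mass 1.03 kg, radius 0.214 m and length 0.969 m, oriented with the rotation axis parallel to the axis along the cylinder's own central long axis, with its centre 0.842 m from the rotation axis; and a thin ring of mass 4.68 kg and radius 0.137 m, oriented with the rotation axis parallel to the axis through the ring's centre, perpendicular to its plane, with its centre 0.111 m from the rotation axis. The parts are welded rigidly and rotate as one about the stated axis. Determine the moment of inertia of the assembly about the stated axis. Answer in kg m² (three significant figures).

0.929

Point mass: I_cm = 0; centre at d = 0.0877 m, so I = I_cm + Md² gives I = 0 + (3.81)(0.0877)² = 0.029304 kg m².
Solid cylinder: I_cm = (1/2)MR² = (1/2)(1.03)(0.214)² = 0.023585 kg m²; centre at d = 0.842 m, so I = I_cm + Md² gives I = 0.023585 + (1.03)(0.842)² = 0.75382 kg m².
Thin ring: I_cm = MR² = (4.68)(0.137)² = 0.087839 kg m²; centre at d = 0.111 m, so I = I_cm + Md² gives I = 0.087839 + (4.68)(0.111)² = 0.1455 kg m².
Total I = 0.029304 + 0.75382 + 0.1455 = 0.92862 kg m².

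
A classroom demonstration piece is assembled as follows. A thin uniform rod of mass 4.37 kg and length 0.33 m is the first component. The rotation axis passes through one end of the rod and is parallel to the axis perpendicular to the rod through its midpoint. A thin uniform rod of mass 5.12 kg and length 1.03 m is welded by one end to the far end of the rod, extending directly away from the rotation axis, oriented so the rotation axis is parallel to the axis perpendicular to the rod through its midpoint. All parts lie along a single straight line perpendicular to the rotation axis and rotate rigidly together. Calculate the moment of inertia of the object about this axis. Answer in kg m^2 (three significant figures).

4.27

Thin rod: I_cm = (1/12)ML² = (1/12)(4.37)(0.33)² = 0.039658 kg m^2; centre at d = 0.165 m, so the parallel axis theorem gives I = 0.039658 + (4.37)(0.165)² = 0.15863 kg m^2.
Thin rod: I_cm = (1/12)ML² = (1/12)(5.12)(1.03)² = 0.45265 kg m^2; centre at d = 0.165 + 0.165 + 0.515 = 0.845 m, so the parallel axis theorem gives I = 0.45265 + (5.12)(0.845)² = 4.1085 kg m^2.
Total I = 0.15863 + 4.1085 = 4.2671 kg m^2.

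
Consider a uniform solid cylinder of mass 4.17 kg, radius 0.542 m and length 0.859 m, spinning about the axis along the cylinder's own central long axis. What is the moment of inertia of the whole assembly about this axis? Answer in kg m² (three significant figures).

I_cm = (1/2)MR² = (1/2)(4.17)(0.542)² = 0.6125 kg m²; axis through the centre, so I = 0.6125 kg m².

0.612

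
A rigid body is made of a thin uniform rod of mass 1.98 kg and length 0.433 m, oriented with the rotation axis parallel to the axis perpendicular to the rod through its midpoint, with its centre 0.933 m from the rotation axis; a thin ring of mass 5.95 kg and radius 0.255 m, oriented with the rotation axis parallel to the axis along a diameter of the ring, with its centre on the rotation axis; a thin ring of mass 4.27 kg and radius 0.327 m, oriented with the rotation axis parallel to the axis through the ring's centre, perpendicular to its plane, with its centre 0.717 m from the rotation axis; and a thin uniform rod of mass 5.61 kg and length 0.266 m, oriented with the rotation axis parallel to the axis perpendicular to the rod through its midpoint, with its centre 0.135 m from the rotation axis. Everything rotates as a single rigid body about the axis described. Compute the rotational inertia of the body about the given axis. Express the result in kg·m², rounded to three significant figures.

Thin rod: I_cm = (1/12)ML² = (1/12)(1.98)(0.433)² = 0.030936 kg·m²; centre at d = 0.933 m, so the parallel axis theorem gives I = 0.030936 + (1.98)(0.933)² = 1.7545 kg·m².
Thin ring: I_cm = (1/2)MR² = (1/2)(5.95)(0.255)² = 0.19345 kg·m²; axis through the centre, so I = 0.19345 kg·m².
Thin ring: I_cm = MR² = (4.27)(0.327)² = 0.45659 kg·m²; centre at d = 0.717 m, so the parallel axis theorem gives I = 0.45659 + (4.27)(0.717)² = 2.6517 kg·m².
Thin rod: I_cm = (1/12)ML² = (1/12)(5.61)(0.266)² = 0.033078 kg·m²; centre at d = 0.135 m, so the parallel axis theorem gives I = 0.033078 + (5.61)(0.135)² = 0.13532 kg·m².
Total I = 1.7545 + 0.19345 + 2.6517 + 0.13532 = 4.735 kg·m².

4.74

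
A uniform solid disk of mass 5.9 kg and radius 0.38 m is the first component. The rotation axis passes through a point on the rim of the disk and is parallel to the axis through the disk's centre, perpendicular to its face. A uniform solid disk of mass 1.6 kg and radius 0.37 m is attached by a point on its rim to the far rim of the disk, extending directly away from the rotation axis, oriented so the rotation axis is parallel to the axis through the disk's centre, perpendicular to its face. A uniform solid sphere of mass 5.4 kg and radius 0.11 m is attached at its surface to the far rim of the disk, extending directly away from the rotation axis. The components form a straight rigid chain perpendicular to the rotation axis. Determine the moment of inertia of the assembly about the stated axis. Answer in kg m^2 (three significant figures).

Solid disk: I_cm = (1/2)MR² = (1/2)(5.9)(0.38)² = 0.42598 kg m^2; centre at d = 0.38 m, so I = I_cm + Md² gives I = 0.42598 + (5.9)(0.38)² = 1.2779 kg m^2.
Solid disk: I_cm = (1/2)MR² = (1/2)(1.6)(0.37)² = 0.10952 kg m^2; centre at d = 0.38 + 0.38 + 0.37 = 1.13 m, so I = I_cm + Md² gives I = 0.10952 + (1.6)(1.13)² = 2.1526 kg m^2.
Solid sphere: I_cm = (2/5)MR² = (2/5)(5.4)(0.11)² = 0.026136 kg m^2; centre at d = 0.38 + 0.38 + 0.37 + 0.37 + 0.11 = 1.61 m, so I = I_cm + Md² gives I = 0.026136 + (5.4)(1.61)² = 14.023 kg m^2.
Total I = 1.2779 + 2.1526 + 14.023 = 17.454 kg m^2.

17.5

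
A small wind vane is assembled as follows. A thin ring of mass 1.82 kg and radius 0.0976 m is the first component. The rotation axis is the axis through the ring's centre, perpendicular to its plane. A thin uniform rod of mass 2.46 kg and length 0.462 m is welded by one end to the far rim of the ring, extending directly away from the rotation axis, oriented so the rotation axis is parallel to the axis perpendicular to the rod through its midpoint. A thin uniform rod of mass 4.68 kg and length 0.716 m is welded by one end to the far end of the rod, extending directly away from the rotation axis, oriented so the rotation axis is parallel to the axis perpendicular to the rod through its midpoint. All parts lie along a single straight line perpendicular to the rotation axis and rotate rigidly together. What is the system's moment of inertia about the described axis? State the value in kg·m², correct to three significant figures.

4.47

Thin ring: I_cm = MR² = (1.82)(0.0976)² = 0.017337 kg·m²; axis through the centre, so I = 0.017337 kg·m².
Thin rod: I_cm = (1/12)ML² = (1/12)(2.46)(0.462)² = 0.043756 kg·m²; centre at d = 0.0976 + 0.231 = 0.3286 m, so I = I_cm + Md² gives I = 0.043756 + (2.46)(0.3286)² = 0.30938 kg·m².
Thin rod: I_cm = (1/12)ML² = (1/12)(4.68)(0.716)² = 0.19994 kg·m²; centre at d = 0.0976 + 0.231 + 0.231 + 0.358 = 0.9176 m, so I = I_cm + Md² gives I = 0.19994 + (4.68)(0.9176)² = 4.1404 kg·m².
Total I = 0.017337 + 0.30938 + 4.1404 = 4.4672 kg·m².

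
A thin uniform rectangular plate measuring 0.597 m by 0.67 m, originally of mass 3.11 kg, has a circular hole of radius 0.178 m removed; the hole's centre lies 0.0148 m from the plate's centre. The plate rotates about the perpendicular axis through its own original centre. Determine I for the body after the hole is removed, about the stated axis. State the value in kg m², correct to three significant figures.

Unpierced body about its centre: I₀ = (1/12)M(a²+b²) = (1/12)(3.11)[(0.597)² + (0.67)²] = 0.20871 kg m².
The removed disk has mass m = M·πr²/(ab) = (3.11)·π(0.178)²/(0.597·0.67) = 0.77393 kg (same uniform areal density).
Its moment of inertia about the rotation axis (parallel-axis theorem): I_hole = (1/2)mr² + md² = (1/2)(0.77393)(0.178)² + (0.77393)(0.0148)² = 0.01243 kg m².
Treating the hole as negative mass, I = I₀ − I_hole = 0.20871 − 0.01243 = 0.19628 kg m².

0.196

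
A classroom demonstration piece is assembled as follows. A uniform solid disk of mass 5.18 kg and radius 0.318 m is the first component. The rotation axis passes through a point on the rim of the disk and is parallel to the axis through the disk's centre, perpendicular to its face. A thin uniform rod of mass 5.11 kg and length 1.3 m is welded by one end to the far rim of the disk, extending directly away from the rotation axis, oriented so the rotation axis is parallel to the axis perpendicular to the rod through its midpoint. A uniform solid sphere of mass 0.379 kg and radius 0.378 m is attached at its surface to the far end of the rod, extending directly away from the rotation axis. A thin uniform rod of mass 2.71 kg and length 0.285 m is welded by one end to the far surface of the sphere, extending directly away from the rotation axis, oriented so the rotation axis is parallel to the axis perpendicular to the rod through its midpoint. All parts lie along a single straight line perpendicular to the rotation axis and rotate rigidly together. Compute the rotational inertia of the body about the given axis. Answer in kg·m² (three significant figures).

Solid disk: I_cm = (1/2)MR² = (1/2)(5.18)(0.318)² = 0.26191 kg·m²; centre at d = 0.318 m, so I = I_cm + Md² gives I = 0.26191 + (5.18)(0.318)² = 0.78573 kg·m².
Thin rod: I_cm = (1/12)ML² = (1/12)(5.11)(1.3)² = 0.71966 kg·m²; centre at d = 0.318 + 0.318 + 0.65 = 1.286 m, so I = I_cm + Md² gives I = 0.71966 + (5.11)(1.286)² = 9.1706 kg·m².
Solid sphere: I_cm = (2/5)MR² = (2/5)(0.379)(0.378)² = 0.021661 kg·m²; centre at d = 0.318 + 0.318 + 0.65 + 0.65 + 0.378 = 2.314 m, so I = I_cm + Md² gives I = 0.021661 + (0.379)(2.314)² = 2.0511 kg·m².
Thin rod: I_cm = (1/12)ML² = (1/12)(2.71)(0.285)² = 0.018343 kg·m²; centre at d = 0.318 + 0.318 + 0.65 + 0.65 + 0.378 + 0.378 + 0.1425 = 2.8345 m, so I = I_cm + Md² gives I = 0.018343 + (2.71)(2.8345)² = 21.792 kg·m².
Total I = 0.78573 + 9.1706 + 2.0511 + 21.792 = 33.799 kg·m².

33.8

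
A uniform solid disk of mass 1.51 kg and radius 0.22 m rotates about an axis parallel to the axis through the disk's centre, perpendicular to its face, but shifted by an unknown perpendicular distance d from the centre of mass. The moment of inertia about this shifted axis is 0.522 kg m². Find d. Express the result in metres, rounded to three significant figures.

About the centre-of-mass axis, I_cm = (1/2)MR² = (1/2)(1.51)(0.22)² = 0.036542 kg m².
Parallel axis theorem: I = I_cm + Md², so Md² = 0.522 − 0.036542 = 0.48546 kg m².
d = √(0.48546 / 1.51) = 0.56701 m.

0.567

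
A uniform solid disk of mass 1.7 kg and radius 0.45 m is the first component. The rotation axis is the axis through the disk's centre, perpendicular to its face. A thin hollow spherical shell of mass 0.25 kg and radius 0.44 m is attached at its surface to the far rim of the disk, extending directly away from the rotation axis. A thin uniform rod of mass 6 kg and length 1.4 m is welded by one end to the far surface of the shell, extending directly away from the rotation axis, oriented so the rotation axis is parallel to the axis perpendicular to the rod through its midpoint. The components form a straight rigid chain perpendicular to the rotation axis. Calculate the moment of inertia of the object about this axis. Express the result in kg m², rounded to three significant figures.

26.1

Solid disk: I_cm = (1/2)MR² = (1/2)(1.7)(0.45)² = 0.17213 kg m²; axis through the centre, so I = 0.17213 kg m².
Spherical shell: I_cm = (2/3)MR² = (2/3)(0.25)(0.44)² = 0.032267 kg m²; centre at d = 0.45 + 0.44 = 0.89 m, so I = I_cm + Md² gives I = 0.032267 + (0.25)(0.89)² = 0.23029 kg m².
Thin rod: I_cm = (1/12)ML² = (1/12)(6)(1.4)² = 0.98 kg m²; centre at d = 0.45 + 0.44 + 0.44 + 0.7 = 2.03 m, so I = I_cm + Md² gives I = 0.98 + (6)(2.03)² = 25.705 kg m².
Total I = 0.17213 + 0.23029 + 25.705 = 26.108 kg m².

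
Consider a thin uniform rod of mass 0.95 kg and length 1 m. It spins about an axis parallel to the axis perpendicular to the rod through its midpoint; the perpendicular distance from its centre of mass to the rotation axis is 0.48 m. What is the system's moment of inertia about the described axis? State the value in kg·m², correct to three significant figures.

0.298

I_cm = (1/12)ML² = (1/12)(0.95)(1)² = 0.079167 kg·m²; centre at d = 0.48 m, so the parallel axis theorem gives I = 0.079167 + (0.95)(0.48)² = 0.29805 kg·m².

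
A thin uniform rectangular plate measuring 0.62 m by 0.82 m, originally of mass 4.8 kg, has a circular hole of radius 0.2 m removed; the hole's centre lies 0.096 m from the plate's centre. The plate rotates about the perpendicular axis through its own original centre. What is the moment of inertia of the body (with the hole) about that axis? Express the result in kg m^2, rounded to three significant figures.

0.388

Unpierced body about its centre: I₀ = (1/12)M(a²+b²) = (1/12)(4.8)[(0.62)² + (0.82)²] = 0.42272 kg m^2.
The removed disk has mass m = M·πr²/(ab) = (4.8)·π(0.2)²/(0.62·0.82) = 1.1864 kg (same uniform areal density).
Its moment of inertia about the rotation axis (parallel-axis theorem): I_hole = (1/2)mr² + md² = (1/2)(1.1864)(0.2)² + (1.1864)(0.096)² = 0.034663 kg m^2.
Treating the hole as negative mass, I = I₀ − I_hole = 0.42272 − 0.034663 = 0.38806 kg m^2.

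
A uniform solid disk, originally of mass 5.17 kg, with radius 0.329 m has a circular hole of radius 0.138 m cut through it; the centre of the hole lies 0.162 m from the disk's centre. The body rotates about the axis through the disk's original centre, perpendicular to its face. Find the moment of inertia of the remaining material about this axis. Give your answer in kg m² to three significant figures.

0.247

Unpierced body about its centre: I₀ = (1/2)MR² = (1/2)(5.17)(0.329)² = 0.2798 kg m².
The removed disk has mass m = M·(r/R)² = (5.17)(0.138/0.329)² = 0.90961 kg (same uniform areal density).
Its moment of inertia about the rotation axis (parallel-axis theorem): I_hole = (1/2)mr² + md² = (1/2)(0.90961)(0.138)² + (0.90961)(0.162)² = 0.032533 kg m².
Treating the hole as negative mass, I = I₀ − I_hole = 0.2798 − 0.032533 = 0.24727 kg m².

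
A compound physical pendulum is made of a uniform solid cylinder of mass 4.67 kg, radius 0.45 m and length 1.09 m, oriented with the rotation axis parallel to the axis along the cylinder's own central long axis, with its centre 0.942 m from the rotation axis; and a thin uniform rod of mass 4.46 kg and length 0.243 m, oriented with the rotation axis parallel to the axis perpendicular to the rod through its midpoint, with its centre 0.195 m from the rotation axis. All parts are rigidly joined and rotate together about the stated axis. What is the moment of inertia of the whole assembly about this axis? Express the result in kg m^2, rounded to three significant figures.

4.81

Solid cylinder: I_cm = (1/2)MR² = (1/2)(4.67)(0.45)² = 0.47284 kg m^2; centre at d = 0.942 m, so I = I_cm + Md² gives I = 0.47284 + (4.67)(0.942)² = 4.6168 kg m^2.
Thin rod: I_cm = (1/12)ML² = (1/12)(4.46)(0.243)² = 0.021947 kg m^2; centre at d = 0.195 m, so I = I_cm + Md² gives I = 0.021947 + (4.46)(0.195)² = 0.19154 kg m^2.
Total I = 4.6168 + 0.19154 = 4.8084 kg m^2.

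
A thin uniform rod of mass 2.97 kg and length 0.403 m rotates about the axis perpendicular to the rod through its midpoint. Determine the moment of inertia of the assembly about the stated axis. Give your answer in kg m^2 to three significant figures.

0.0402

I_cm = (1/12)ML² = (1/12)(2.97)(0.403)² = 0.040196 kg m^2; axis through the centre, so I = 0.040196 kg m^2.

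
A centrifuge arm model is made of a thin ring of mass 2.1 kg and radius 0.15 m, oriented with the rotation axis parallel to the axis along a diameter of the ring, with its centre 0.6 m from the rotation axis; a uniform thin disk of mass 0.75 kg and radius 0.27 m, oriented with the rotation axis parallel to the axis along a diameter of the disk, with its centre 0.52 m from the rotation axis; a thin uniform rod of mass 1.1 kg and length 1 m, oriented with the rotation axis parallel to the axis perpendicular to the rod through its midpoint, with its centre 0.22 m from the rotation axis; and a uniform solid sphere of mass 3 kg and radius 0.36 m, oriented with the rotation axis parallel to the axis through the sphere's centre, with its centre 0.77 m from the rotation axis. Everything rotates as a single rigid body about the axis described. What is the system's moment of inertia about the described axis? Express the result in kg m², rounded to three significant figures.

3.08

Thin ring: I_cm = (1/2)MR² = (1/2)(2.1)(0.15)² = 0.023625 kg m²; centre at d = 0.6 m, so I = I_cm + Md² gives I = 0.023625 + (2.1)(0.6)² = 0.77963 kg m².
Thin disk: I_cm = (1/4)MR² = (1/4)(0.75)(0.27)² = 0.013669 kg m²; centre at d = 0.52 m, so I = I_cm + Md² gives I = 0.013669 + (0.75)(0.52)² = 0.21647 kg m².
Thin rod: I_cm = (1/12)ML² = (1/12)(1.1)(1)² = 0.091667 kg m²; centre at d = 0.22 m, so I = I_cm + Md² gives I = 0.091667 + (1.1)(0.22)² = 0.14491 kg m².
Solid sphere: I_cm = (2/5)MR² = (2/5)(3)(0.36)² = 0.15552 kg m²; centre at d = 0.77 m, so I = I_cm + Md² gives I = 0.15552 + (3)(0.77)² = 1.9342 kg m².
Total I = 0.77963 + 0.21647 + 0.14491 + 1.9342 = 3.0752 kg m².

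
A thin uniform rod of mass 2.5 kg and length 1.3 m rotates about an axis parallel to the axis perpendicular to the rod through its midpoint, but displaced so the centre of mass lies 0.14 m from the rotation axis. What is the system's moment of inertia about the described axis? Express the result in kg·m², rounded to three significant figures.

0.401

I_cm = (1/12)ML² = (1/12)(2.5)(1.3)² = 0.35208 kg·m²; centre at d = 0.14 m, so I = I_cm + Md² gives I = 0.35208 + (2.5)(0.14)² = 0.40108 kg·m².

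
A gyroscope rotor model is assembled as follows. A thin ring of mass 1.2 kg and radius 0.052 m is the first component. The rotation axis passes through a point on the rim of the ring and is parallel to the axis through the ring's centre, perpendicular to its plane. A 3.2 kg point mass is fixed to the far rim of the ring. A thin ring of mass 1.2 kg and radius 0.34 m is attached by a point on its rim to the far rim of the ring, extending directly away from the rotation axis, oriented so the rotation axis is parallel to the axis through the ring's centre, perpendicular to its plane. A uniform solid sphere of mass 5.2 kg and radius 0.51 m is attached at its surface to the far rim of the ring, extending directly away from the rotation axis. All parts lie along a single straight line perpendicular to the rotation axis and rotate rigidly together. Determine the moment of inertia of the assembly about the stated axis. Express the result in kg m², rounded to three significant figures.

Thin ring: I_cm = MR² = (1.2)(0.052)² = 0.0032448 kg m²; centre at d = 0.052 m, so I = I_cm + Md² gives I = 0.0032448 + (1.2)(0.052)² = 0.0064896 kg m².
Point mass: I_cm = 0; centre at d = 0.052 + 0.052 = 0.104 m, so I = I_cm + Md² gives I = 0 + (3.2)(0.104)² = 0.034611 kg m².
Thin ring: I_cm = MR² = (1.2)(0.34)² = 0.13872 kg m²; centre at d = 0.052 + 0.052 + 0.34 = 0.444 m, so I = I_cm + Md² gives I = 0.13872 + (1.2)(0.444)² = 0.37528 kg m².
Solid sphere: I_cm = (2/5)MR² = (2/5)(5.2)(0.51)² = 0.54101 kg m²; centre at d = 0.052 + 0.052 + 0.34 + 0.34 + 0.51 = 1.294 m, so I = I_cm + Md² gives I = 0.54101 + (5.2)(1.294)² = 9.2481 kg m².
Total I = 0.0064896 + 0.034611 + 0.37528 + 9.2481 = 9.6645 kg m².

9.66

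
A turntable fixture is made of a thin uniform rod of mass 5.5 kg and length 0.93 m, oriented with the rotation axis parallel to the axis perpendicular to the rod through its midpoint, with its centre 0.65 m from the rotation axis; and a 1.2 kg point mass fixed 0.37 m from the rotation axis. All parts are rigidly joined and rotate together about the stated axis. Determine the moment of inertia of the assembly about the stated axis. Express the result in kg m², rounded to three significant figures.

2.88

Thin rod: I_cm = (1/12)ML² = (1/12)(5.5)(0.93)² = 0.39641 kg m²; centre at d = 0.65 m, so the parallel axis theorem gives I = 0.39641 + (5.5)(0.65)² = 2.7202 kg m².
Point mass: I_cm = 0; centre at d = 0.37 m, so the parallel axis theorem gives I = 0 + (1.2)(0.37)² = 0.16428 kg m².
Total I = 2.7202 + 0.16428 = 2.8844 kg m².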